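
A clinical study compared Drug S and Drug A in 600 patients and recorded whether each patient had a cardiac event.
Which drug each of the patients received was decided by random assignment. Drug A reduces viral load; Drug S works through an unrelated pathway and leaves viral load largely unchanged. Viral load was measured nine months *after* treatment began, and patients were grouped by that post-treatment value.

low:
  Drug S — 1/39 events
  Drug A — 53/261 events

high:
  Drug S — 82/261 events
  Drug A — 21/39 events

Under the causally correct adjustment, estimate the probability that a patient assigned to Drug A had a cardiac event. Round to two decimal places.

Viral load is downstream of the drug. One should not condition on a consequence of treatment, so the overall rates are the right comparison.
So P(outcome | do(Drug A)) is just the pooled rate for Drug A: 74/300 = 0.247.

0.25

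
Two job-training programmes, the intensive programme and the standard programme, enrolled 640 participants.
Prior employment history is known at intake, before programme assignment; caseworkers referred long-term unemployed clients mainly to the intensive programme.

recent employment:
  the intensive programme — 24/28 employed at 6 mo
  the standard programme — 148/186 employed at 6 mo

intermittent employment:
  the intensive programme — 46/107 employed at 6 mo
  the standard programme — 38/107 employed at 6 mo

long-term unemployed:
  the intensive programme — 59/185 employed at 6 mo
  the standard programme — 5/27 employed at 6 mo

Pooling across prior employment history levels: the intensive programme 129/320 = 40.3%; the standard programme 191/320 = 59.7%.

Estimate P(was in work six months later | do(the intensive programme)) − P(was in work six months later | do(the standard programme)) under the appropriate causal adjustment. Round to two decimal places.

+0.09

Here prior employment history is a common cause — it drives both which programme a case falls under and the outcome. The crude comparison mixes populations; the stratum-specific rates are the causally relevant ones.
Adjusting over the population distribution of prior employment history: 0.334·(0.857−0.796) + 0.334·(0.430−0.355) + 0.331·(0.319−0.185) = +0.090.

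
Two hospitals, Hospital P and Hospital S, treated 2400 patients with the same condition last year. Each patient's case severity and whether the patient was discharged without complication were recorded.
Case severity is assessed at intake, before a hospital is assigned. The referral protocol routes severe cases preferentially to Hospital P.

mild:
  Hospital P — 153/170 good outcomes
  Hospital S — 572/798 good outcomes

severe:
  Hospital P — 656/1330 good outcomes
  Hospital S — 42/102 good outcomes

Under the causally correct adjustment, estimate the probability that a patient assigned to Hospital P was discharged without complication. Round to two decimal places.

Case severity is set before the hospital has any effect — it is not caused by the hospital — and it independently drives the outcome. That makes it a confounder, so the causal comparison is within case severity levels.
Standardising Hospital P to the population case severity mix: 0.403·153/170 + 0.597·656/1330 = 0.657.

0.66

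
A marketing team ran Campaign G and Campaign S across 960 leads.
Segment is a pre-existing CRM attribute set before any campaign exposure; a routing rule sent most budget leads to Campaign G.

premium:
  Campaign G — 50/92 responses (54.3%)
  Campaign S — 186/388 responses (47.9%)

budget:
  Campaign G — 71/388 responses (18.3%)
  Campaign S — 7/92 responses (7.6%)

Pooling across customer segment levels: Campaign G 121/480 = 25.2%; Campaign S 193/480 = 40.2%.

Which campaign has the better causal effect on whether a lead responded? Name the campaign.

Campaign G

Within every customer segment level Campaign G has the higher rate, yet pooled Campaign S does — Simpson's reversal.
Customer segment is set before the campaign has any effect — it is not caused by the campaign — and it independently drives the outcome. That makes it a confounder, so the causal comparison is within customer segment levels.
Within each level — premium: 54.3% vs 47.9%; budget: 18.3% vs 7.6% — Campaign G is higher every time.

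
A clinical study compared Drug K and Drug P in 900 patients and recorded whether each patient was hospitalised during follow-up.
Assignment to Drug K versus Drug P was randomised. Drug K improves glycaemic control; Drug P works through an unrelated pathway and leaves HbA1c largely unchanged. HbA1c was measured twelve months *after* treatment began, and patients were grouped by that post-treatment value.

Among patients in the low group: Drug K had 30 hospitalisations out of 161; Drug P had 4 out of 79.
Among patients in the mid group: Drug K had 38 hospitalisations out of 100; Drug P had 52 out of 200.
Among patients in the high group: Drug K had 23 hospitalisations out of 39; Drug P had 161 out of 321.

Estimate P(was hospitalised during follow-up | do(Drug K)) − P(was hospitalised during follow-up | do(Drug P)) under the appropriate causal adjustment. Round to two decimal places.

HbA1c lies on the pathway drug → HbA1c → outcome, so adjusting for it blocks the indirect effect. For the total causal effect of drug, use the unadjusted pooled rates.
The causal difference is the pooled difference: 0.303 − 0.362 = -0.058.

-0.06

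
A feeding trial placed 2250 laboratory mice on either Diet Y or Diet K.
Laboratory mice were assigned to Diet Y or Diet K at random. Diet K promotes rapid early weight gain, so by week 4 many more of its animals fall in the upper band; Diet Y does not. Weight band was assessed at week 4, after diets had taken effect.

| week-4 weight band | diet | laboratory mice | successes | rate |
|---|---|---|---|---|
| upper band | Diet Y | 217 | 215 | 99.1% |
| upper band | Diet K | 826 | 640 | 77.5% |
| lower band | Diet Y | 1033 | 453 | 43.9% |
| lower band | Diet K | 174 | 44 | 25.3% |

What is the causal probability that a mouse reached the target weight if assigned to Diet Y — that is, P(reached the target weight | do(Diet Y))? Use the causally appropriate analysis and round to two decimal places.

Because the diet influences week-4 weight band, week-4 weight band is a post-treatment mediator, not a confounder. Stratifying on it would bias the estimate; the causal effect is the crude pooled difference.
So P(outcome | do(Diet Y)) is just the pooled rate for Diet Y: 668/1250 = 0.534.

0.53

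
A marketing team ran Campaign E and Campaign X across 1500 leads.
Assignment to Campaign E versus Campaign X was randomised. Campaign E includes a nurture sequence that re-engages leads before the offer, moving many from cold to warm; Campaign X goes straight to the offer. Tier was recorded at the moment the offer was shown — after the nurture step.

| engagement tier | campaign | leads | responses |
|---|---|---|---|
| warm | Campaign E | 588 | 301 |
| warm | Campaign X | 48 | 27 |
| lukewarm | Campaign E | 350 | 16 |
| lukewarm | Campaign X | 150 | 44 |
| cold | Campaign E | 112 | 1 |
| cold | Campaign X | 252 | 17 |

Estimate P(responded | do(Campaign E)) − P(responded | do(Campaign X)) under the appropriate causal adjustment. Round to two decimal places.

Campaign X is higher inside every engagement tier stratum but Campaign E is higher in aggregate. Whether to stratify depends on how engagement tier relates to the campaign.
Because the campaign influences engagement tier, engagement tier is a post-treatment mediator, not a confounder. Stratifying on it would bias the estimate; the causal effect is the crude pooled difference.
The causal difference is the pooled difference: 0.303 − 0.196 = +0.107.

+0.11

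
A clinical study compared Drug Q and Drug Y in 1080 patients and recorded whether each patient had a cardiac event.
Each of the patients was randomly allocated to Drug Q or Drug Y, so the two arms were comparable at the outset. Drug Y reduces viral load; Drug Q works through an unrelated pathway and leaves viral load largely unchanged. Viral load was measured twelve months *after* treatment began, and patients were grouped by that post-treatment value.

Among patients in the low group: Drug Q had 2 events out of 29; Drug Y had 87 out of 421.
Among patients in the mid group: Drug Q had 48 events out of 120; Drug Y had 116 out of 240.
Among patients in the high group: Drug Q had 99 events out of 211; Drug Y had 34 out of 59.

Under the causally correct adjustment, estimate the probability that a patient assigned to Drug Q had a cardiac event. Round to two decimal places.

0.41

Within every viral load level Drug Q has the lower rate, yet pooled Drug Y does — Simpson's reversal.
Viral load is downstream of the drug. One should not condition on a consequence of treatment, so the overall rates are the right comparison.
So P(outcome | do(Drug Q)) is just the pooled rate for Drug Q: 149/360 = 0.414.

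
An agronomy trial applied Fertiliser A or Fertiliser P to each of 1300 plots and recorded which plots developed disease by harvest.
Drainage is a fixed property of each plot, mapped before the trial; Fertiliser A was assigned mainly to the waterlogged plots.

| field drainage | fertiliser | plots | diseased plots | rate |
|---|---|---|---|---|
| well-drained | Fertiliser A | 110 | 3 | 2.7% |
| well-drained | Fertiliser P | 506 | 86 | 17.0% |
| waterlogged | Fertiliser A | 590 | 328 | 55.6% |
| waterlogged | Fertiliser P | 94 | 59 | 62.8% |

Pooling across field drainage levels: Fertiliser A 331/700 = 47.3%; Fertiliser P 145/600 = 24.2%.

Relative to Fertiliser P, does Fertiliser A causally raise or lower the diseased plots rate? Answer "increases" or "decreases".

decreases

Field drainage differs across fertilisers for reasons unrelated to any effect of the fertiliser itself, and it separately predicts the outcome — a classic confounder. We must compare within field drainage levels.
Within each level — well-drained: 2.7% vs 17.0%; waterlogged: 55.6% vs 62.8% — Fertiliser A is lower every time.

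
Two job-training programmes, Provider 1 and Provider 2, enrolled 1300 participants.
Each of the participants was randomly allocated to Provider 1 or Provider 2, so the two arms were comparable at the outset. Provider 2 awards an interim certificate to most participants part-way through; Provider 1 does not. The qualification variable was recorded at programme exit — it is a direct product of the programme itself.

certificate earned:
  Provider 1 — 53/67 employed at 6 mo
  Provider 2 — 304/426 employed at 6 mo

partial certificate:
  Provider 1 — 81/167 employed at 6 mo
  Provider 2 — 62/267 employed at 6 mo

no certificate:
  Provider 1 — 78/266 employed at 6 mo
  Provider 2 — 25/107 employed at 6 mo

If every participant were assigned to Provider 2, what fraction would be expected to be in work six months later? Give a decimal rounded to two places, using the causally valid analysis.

The stratified and pooled comparisons disagree (Provider 1 wins within each qualification attained during the programme; Provider 2 wins overall), so the answer turns on the causal role of qualification attained during the programme.
Because the programme influences qualification attained during the programme, qualification attained during the programme is a post-treatment mediator, not a confounder. Stratifying on it would bias the estimate; the causal effect is the crude pooled difference.
So P(outcome | do(Provider 2)) is just the pooled rate for Provider 2: 391/800 = 0.489.

0.49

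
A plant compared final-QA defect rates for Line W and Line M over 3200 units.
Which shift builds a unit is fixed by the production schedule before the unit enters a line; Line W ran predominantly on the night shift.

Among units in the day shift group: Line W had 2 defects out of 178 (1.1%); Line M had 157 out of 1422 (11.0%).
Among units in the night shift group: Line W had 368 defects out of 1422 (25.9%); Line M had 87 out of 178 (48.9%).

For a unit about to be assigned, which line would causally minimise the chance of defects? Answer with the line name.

The stratified and pooled comparisons disagree (Line W wins within each shift; Line M wins overall), so the answer turns on the causal role of shift.
Shift is set before the line has any effect — it is not caused by the line — and it independently drives the outcome. That makes it a confounder, so the causal comparison is within shift levels.
Within each level — day shift: 1.1% vs 11.0%; night shift: 25.9% vs 48.9% — Line W is lower every time.

Line W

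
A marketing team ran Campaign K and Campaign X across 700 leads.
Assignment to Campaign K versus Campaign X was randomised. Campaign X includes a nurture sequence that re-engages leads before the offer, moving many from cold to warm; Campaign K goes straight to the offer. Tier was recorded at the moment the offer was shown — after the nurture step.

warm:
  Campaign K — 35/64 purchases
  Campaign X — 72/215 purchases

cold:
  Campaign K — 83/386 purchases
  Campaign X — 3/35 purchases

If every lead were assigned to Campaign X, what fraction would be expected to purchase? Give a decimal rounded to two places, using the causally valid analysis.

Engagement tier is downstream of the campaign. One should not condition on a consequence of treatment, so the overall rates are the right comparison.
So P(outcome | do(Campaign X)) is just the pooled rate for Campaign X: 75/250 = 0.300.

0.30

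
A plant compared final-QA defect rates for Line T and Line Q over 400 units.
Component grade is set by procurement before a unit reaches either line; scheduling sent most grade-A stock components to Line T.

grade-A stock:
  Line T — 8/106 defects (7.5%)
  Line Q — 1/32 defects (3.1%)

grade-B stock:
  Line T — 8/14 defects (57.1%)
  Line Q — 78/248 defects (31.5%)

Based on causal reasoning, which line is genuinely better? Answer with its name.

Within every component grade level Line Q has the lower rate, yet pooled Line T does — Simpson's reversal.
Nothing the line does changes component grade; the imbalance is an allocation artefact. With component grade also predicting the outcome, the pooled figure is confounded, and the within-stratum comparison is the causal one.
Within each level — grade-A stock: 7.5% vs 3.1%; grade-B stock: 57.1% vs 31.5% — Line Q is lower every time.

Line Q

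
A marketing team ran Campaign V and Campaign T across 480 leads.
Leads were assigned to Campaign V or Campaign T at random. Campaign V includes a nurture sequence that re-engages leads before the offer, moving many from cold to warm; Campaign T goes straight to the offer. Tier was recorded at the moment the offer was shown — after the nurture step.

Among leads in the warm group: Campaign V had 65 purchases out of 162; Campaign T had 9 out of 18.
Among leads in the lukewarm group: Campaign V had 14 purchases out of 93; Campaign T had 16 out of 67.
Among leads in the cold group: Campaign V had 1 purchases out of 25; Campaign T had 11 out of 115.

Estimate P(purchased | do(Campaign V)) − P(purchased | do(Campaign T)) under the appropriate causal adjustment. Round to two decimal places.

+0.11

Campaign T is higher inside every engagement tier stratum but Campaign V is higher in aggregate. Whether to stratify depends on how engagement tier relates to the campaign.
Engagement tier is recorded after the campaign and is itself shifted by it — it sits on the causal path from campaign to outcome. Conditioning on a mediator would strip out part of the effect we want; the pooled comparison gives the total causal effect.
The causal difference is the pooled difference: 0.286 − 0.180 = +0.106.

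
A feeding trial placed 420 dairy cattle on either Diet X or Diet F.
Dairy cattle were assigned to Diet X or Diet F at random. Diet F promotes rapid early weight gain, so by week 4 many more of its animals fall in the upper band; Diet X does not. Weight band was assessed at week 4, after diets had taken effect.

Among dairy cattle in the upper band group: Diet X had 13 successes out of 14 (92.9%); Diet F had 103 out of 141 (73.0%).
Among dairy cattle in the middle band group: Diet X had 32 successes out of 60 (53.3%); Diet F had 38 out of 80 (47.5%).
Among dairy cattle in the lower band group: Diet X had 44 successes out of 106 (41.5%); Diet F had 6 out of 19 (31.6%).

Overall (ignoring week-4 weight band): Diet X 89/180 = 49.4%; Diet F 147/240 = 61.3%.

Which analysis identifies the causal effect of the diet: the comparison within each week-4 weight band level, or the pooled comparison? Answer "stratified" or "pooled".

pooled

Within every week-4 weight band level Diet X has the higher rate, yet pooled Diet F does — Simpson's reversal.
The distribution of week-4 weight band is itself part of what the diet does — it is an intermediate outcome. Holding it fixed would remove that part of the effect; the total effect is the pooled difference.
Pooled: Diet X 49.4% vs Diet F 61.3%; Diet F is higher overall.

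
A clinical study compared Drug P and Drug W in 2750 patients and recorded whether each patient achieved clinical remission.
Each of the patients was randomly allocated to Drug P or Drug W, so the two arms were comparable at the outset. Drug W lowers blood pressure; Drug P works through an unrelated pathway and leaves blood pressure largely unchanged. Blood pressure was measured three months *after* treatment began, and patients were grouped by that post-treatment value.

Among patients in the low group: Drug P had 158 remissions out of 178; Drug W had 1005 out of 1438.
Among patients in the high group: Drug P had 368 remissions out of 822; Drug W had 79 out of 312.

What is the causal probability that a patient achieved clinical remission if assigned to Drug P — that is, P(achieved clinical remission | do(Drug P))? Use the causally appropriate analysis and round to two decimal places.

0.53

Blood pressure is downstream of the drug. One should not condition on a consequence of treatment, so the overall rates are the right comparison.
So P(outcome | do(Drug P)) is just the pooled rate for Drug P: 526/1000 = 0.526.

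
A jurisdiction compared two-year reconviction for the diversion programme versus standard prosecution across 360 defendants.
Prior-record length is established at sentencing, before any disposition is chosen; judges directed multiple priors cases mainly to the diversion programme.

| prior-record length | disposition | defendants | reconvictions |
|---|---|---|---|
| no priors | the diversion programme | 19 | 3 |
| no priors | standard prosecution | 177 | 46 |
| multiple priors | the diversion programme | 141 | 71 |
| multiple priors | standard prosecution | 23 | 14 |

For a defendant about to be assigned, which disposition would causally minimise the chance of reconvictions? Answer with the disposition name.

Prior-record length is set before the disposition has any effect — it is not caused by the disposition — and it independently drives the outcome. That makes it a confounder, so the causal comparison is within prior-record length levels.
Within each level — no priors: 15.8% vs 26.0%; multiple priors: 50.4% vs 60.9% — the diversion programme is lower every time.

the diversion programme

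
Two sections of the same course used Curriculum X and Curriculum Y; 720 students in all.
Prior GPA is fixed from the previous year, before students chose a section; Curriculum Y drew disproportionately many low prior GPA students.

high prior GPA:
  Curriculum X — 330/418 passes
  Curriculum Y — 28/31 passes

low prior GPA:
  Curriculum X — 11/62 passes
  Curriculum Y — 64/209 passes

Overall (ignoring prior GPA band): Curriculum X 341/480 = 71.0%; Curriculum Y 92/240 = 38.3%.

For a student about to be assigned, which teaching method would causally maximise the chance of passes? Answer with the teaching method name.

Here prior GPA band is a common cause — it drives both which teaching method a case falls under and the outcome. The crude comparison mixes populations; the stratum-specific rates are the causally relevant ones.
Within each level — high prior GPA: 78.9% vs 90.3%; low prior GPA: 17.7% vs 30.6% — Curriculum Y is higher every time.

Curriculum Y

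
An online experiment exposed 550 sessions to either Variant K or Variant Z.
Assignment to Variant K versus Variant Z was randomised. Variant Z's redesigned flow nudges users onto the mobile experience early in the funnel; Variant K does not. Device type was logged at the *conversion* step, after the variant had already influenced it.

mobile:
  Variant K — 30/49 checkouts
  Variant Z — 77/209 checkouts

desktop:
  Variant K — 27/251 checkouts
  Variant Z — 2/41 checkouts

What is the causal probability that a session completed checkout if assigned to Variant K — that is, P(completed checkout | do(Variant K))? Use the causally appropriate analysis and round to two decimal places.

0.19

Variant K is higher inside every device type stratum but Variant Z is higher in aggregate. Whether to stratify depends on how device type relates to the variant.
Device type here is a post-treatment variable shaped by the variant; conditioning on it would introduce bias rather than remove it. The overall comparison is the causal one.
So P(outcome | do(Variant K)) is just the pooled rate for Variant K: 57/300 = 0.190.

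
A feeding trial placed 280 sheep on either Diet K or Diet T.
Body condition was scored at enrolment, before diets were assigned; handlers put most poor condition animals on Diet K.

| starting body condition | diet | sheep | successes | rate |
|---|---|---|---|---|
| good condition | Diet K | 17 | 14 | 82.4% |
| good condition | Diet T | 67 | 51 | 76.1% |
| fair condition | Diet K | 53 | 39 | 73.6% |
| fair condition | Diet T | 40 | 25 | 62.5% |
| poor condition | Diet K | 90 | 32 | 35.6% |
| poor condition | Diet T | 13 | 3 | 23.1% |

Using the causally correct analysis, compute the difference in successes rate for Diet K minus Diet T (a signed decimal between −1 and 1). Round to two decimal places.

+0.10

Within every starting body condition level Diet K has the higher rate, yet pooled Diet T does — Simpson's reversal.
Starting body condition differs across diets for reasons unrelated to any effect of the diet itself, and it separately predicts the outcome — a classic confounder. We must compare within starting body condition levels.
Adjusting over the population distribution of starting body condition: 0.300·(0.824−0.761) + 0.332·(0.736−0.625) + 0.368·(0.356−0.231) = +0.101.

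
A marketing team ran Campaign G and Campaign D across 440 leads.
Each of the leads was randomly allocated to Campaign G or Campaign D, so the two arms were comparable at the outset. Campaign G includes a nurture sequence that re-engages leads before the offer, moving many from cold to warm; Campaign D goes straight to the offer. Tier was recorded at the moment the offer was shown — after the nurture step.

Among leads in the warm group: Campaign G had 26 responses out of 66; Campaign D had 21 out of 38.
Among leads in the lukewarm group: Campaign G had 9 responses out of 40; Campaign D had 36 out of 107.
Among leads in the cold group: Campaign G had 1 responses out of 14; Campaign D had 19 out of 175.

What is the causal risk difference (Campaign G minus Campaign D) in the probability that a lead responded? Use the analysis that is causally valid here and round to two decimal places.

+0.06

Because the campaign influences engagement tier, engagement tier is a post-treatment mediator, not a confounder. Stratifying on it would bias the estimate; the causal effect is the crude pooled difference.
The causal difference is the pooled difference: 0.300 − 0.237 = +0.062.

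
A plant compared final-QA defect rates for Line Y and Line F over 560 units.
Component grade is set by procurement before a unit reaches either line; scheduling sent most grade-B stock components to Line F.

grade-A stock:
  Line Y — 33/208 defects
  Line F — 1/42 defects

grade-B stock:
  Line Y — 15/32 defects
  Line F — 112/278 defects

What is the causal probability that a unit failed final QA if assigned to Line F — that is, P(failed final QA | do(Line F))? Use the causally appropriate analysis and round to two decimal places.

0.23

Component grade satisfies the back-door criterion: it is not a descendant of the line, and it blocks the spurious path from line to outcome. Adjusting for it (i.e., using the within-component grade rates) gives the causal effect.
Standardising Line F to the population component grade mix: 0.446·1/42 + 0.554·112/278 = 0.234.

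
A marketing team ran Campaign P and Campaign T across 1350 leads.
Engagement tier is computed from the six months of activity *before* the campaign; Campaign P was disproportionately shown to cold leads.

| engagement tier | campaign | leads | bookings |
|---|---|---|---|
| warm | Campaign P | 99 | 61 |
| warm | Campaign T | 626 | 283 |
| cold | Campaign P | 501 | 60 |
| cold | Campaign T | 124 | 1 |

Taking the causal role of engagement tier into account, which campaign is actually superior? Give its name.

Within every engagement tier level Campaign P has the higher rate, yet pooled Campaign T does — Simpson's reversal.
The imbalance in engagement tier arose from how leads were allocated, not from anything the campaign did; and engagement tier independently affects the outcome. The pooled gap is confounded — condition on engagement tier.
Within each level — warm: 61.6% vs 45.2%; cold: 12.0% vs 0.8% — Campaign P is higher every time.

Campaign P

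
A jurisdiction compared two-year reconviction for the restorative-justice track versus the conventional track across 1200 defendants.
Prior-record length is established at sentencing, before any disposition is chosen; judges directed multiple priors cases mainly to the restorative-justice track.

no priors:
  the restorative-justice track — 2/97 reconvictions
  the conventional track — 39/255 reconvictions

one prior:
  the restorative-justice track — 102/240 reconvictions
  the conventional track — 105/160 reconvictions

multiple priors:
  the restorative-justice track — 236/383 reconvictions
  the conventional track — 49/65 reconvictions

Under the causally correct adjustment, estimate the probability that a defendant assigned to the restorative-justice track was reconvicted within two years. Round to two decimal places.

The imbalance in prior-record length arose from how defendants were allocated, not from anything the disposition did; and prior-record length independently affects the outcome. The pooled gap is confounded — condition on prior-record length.
Standardising the restorative-justice track to the population prior-record length mix: 0.293·2/97 + 0.333·102/240 + 0.373·236/383 = 0.378.

0.38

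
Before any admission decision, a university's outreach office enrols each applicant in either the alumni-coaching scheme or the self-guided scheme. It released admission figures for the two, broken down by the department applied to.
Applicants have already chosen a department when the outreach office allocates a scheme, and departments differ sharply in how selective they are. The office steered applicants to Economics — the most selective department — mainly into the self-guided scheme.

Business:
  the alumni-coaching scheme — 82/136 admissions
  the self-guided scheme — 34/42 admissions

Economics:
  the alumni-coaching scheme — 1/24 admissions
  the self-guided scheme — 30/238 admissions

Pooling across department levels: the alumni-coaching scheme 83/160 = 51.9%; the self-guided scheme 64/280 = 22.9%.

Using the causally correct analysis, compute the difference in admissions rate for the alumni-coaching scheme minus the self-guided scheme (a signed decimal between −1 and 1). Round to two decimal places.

the self-guided scheme is higher inside every department stratum but the alumni-coaching scheme is higher in aggregate. Whether to stratify depends on how department relates to the outreach scheme.
Department is set before the outreach scheme has any effect — it is not caused by the outreach scheme — and it independently drives the outcome. That makes it a confounder, so the causal comparison is within department levels.
Adjusting over the population distribution of department: 0.405·(0.603−0.810) + 0.595·(0.042−0.126) = -0.134.

-0.13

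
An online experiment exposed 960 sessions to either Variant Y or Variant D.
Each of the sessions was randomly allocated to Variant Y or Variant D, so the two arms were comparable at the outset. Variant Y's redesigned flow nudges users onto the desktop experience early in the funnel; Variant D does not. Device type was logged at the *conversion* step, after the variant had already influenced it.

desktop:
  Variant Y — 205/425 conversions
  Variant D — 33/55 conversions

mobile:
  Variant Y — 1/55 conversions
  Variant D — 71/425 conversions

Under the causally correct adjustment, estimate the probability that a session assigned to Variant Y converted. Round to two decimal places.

Device type is downstream of the variant. One should not condition on a consequence of treatment, so the overall rates are the right comparison.
So P(outcome | do(Variant Y)) is just the pooled rate for Variant Y: 206/480 = 0.429.

0.43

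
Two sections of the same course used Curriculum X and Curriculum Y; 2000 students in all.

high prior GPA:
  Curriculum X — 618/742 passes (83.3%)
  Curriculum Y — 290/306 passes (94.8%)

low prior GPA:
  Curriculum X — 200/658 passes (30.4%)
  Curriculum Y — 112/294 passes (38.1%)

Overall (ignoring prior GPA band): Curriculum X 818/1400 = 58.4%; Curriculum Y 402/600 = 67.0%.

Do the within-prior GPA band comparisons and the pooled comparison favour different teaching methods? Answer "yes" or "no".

Within each prior GPA band level (high prior GPA 83.3% vs 94.8%; low prior GPA 30.4% vs 38.1%), Curriculum Y has the higher rate every time. Pooled: 58.4% vs 67.0% — Curriculum Y has the higher rate overall. They agree.

no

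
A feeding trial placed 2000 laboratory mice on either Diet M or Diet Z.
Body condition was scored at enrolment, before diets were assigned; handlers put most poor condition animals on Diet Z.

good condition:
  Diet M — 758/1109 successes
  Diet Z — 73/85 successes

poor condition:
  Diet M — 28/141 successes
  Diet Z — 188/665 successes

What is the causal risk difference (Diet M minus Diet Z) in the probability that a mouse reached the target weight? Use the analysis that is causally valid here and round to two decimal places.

-0.14

Nothing the diet does changes starting body condition; the imbalance is an allocation artefact. With starting body condition also predicting the outcome, the pooled figure is confounded, and the within-stratum comparison is the causal one.
Adjusting over the population distribution of starting body condition: 0.597·(0.683−0.859) + 0.403·(0.199−0.283) = -0.139.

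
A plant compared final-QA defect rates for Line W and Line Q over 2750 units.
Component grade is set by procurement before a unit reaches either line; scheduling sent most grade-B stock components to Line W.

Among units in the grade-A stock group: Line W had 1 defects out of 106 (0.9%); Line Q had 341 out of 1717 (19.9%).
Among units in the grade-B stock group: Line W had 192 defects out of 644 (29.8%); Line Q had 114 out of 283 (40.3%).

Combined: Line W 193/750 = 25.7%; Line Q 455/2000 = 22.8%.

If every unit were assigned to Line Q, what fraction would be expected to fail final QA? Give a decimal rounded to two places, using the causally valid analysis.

0.27

Here component grade is a common cause — it drives both which line a case falls under and the outcome. The crude comparison mixes populations; the stratum-specific rates are the causally relevant ones.
Standardising Line Q to the population component grade mix: 0.663·341/1717 + 0.337·114/283 = 0.267.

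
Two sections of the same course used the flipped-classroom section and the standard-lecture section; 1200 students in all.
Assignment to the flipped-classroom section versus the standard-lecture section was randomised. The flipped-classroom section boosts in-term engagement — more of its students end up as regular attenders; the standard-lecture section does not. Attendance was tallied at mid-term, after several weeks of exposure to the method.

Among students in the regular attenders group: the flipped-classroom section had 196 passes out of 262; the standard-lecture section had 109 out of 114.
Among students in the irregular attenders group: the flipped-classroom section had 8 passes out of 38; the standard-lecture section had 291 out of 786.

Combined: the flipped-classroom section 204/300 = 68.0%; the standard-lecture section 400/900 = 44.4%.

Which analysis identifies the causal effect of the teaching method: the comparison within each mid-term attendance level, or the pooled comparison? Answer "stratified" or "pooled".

Within every mid-term attendance level the standard-lecture section has the higher rate, yet pooled the flipped-classroom section does — Simpson's reversal.
Mid-term attendance lies on the pathway teaching method → mid-term attendance → outcome, so adjusting for it blocks the indirect effect. For the total causal effect of teaching method, use the unadjusted pooled rates.
Pooled: the flipped-classroom section 68.0% vs the standard-lecture section 44.4%; the flipped-classroom section is higher overall.

pooled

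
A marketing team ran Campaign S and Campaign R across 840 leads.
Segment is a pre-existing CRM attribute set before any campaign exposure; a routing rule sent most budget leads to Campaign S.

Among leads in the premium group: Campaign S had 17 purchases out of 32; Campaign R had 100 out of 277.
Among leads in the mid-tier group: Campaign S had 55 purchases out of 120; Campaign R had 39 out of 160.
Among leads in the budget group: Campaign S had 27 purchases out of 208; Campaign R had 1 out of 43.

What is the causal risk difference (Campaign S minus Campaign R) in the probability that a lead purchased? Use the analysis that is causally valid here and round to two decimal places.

Here customer segment is a common cause — it drives both which campaign a case falls under and the outcome. The crude comparison mixes populations; the stratum-specific rates are the causally relevant ones.
Adjusting over the population distribution of customer segment: 0.368·(0.531−0.361) + 0.333·(0.458−0.244) + 0.299·(0.130−0.023) = +0.166.

+0.17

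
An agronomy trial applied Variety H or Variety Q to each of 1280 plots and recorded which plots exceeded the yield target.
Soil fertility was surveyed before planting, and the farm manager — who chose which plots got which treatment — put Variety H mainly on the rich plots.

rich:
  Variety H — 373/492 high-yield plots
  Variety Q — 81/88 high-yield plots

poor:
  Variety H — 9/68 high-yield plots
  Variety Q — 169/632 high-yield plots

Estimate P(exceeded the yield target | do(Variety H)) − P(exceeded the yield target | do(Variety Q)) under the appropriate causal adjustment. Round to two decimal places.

Since soil fertility is a pre-existing factor (not a product of the variety) and it affects the outcome on its own, it is a confounder. The stratified rates, not the pooled rate, identify the causal effect.
Adjusting over the population distribution of soil fertility: 0.453·(0.758−0.920) + 0.547·(0.132−0.267) = -0.147.

-0.15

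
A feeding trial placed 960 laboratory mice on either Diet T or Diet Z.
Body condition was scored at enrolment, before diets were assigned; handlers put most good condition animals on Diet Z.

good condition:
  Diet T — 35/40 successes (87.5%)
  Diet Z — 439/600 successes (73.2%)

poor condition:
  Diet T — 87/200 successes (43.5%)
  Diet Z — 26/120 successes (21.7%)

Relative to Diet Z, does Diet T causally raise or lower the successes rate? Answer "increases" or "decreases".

increases

Nothing the diet does changes starting body condition; the imbalance is an allocation artefact. With starting body condition also predicting the outcome, the pooled figure is confounded, and the within-stratum comparison is the causal one.
Within each level — good condition: 87.5% vs 73.2%; poor condition: 43.5% vs 21.7% — Diet T is higher every time.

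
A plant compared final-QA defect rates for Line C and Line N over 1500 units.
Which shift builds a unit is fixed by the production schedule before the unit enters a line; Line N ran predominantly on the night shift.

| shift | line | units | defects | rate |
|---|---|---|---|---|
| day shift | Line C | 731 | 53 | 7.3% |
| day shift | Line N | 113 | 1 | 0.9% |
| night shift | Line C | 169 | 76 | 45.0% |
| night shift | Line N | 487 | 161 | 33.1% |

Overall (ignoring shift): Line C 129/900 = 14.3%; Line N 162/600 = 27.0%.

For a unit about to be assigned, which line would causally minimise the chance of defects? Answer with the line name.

Shift satisfies the back-door criterion: it is not a descendant of the line, and it blocks the spurious path from line to outcome. Adjusting for it (i.e., using the within-shift rates) gives the causal effect.
Within each level — day shift: 7.3% vs 0.9%; night shift: 45.0% vs 33.1% — Line N is lower every time.

Line N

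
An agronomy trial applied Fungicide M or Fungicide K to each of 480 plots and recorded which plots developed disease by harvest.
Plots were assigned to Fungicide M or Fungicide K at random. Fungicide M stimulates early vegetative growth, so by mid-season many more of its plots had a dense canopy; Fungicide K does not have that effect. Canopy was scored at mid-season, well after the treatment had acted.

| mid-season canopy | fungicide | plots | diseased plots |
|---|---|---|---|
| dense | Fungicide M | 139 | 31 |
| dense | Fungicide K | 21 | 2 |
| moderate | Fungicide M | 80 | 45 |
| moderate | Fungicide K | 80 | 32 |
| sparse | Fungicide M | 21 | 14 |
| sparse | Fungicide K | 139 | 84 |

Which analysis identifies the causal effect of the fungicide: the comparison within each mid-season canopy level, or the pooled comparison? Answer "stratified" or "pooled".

Mid-season canopy is downstream of the fungicide. One should not condition on a consequence of treatment, so the overall rates are the right comparison.
Pooled: Fungicide M 37.5% vs Fungicide K 49.2%; Fungicide M is lower overall.

pooled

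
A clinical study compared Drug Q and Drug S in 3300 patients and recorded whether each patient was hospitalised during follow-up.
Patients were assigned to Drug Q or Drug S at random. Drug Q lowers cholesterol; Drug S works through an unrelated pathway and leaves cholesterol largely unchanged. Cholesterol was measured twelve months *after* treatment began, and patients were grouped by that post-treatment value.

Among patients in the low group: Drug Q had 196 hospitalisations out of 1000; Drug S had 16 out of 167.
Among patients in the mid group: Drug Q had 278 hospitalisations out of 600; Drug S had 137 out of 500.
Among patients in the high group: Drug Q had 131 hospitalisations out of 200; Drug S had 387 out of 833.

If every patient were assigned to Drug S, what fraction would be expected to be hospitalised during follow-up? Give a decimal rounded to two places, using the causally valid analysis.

Within every cholesterol level Drug S has the lower rate, yet pooled Drug Q does — Simpson's reversal.
Because the drug influences cholesterol, cholesterol is a post-treatment mediator, not a confounder. Stratifying on it would bias the estimate; the causal effect is the crude pooled difference.
So P(outcome | do(Drug S)) is just the pooled rate for Drug S: 540/1500 = 0.360.

0.36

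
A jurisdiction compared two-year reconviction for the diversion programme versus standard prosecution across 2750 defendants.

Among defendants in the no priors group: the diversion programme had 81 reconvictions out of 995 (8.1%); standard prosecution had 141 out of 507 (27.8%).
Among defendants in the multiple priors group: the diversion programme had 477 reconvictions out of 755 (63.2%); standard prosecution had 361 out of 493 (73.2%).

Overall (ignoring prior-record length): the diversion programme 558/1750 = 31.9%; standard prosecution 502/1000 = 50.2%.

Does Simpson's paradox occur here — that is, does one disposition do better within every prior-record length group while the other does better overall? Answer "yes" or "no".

Within each prior-record length level (no priors 8.1% vs 27.8%; multiple priors 63.2% vs 73.2%), the diversion programme has the lower rate every time. Pooled: 31.9% vs 50.2% — the diversion programme has the lower rate overall. They agree.

no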